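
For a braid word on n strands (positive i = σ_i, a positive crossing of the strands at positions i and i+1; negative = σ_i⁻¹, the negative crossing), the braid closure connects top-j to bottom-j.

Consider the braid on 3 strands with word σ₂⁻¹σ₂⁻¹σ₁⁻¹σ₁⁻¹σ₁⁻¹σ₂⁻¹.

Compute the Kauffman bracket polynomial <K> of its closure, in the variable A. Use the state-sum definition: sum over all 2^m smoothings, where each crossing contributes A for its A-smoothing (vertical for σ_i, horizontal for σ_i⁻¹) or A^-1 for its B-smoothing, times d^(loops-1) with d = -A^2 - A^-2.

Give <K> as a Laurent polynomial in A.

Braid: s2^-1 s2^-1 s1^-1 s1^-1 s1^-1 s2^-1 on 3 strands, 6 crossings.
Writhe w = (#positive) - (#negative) = 0 - 6 = -6.
Computing the Kauffman bracket via state sum. There are 2^6 = 64 states.
Each crossing splits two ways (0=vertical, 1=horizontal). The state's weight is A^(#A-smoothings - #B-smoothings) * d^(loops - 1).
Tabulate the states by total A-exponent and number of loops L (A-exp: L × count):
  A^6: L=5 ×1
  A^4: L=4 ×6
  A^2: L=3 ×15
  A^0: L=2 ×18, L=4 ×2
  A^-2: L=1 ×9, L=3 ×6
  A^-4: L=2 ×6
  A^-6: L=3 ×1
Each group contributes A^e * Σ count * d^(L-1):
Powers of d = -A^2 - A^-2: d^2 = A^4 + 2 + A^-4; d^3 = -A^6 - 3*A^2 - 3*A^-2 - A^-6; d^4 = A^8 + 4*A^4 + 6 + 4*A^-4 + A^-8.
  A^6 * (d^4) = A^14 + 4*A^10 + 6*A^6 + 4*A^2 + A^-2
  A^4 * (6*d^3) = -6*A^10 - 18*A^6 - 18*A^2 - 6*A^-2
  A^2 * (15*d^2) = 15*A^6 + 30*A^2 + 15*A^-2
  A^0 * (18*d + 2*d^3) = -2*A^6 - 24*A^2 - 24*A^-2 - 2*A^-6
  A^-2 * (9 + 6*d^2) = 6*A^2 + 21*A^-2 + 6*A^-6
  A^-4 * (6*d) = -6*A^-2 - 6*A^-6
  A^-6 * (d^2) = A^-2 + 2*A^-6 + A^-10
Summing the groups: <K> = A^14 - 2*A^10 + A^6 - 2*A^2 + 2*A^-2 + A^-10

Answer: A^14 - 2*A^10 + A^6 - 2*A^2 + 2*A^-2 + A^-10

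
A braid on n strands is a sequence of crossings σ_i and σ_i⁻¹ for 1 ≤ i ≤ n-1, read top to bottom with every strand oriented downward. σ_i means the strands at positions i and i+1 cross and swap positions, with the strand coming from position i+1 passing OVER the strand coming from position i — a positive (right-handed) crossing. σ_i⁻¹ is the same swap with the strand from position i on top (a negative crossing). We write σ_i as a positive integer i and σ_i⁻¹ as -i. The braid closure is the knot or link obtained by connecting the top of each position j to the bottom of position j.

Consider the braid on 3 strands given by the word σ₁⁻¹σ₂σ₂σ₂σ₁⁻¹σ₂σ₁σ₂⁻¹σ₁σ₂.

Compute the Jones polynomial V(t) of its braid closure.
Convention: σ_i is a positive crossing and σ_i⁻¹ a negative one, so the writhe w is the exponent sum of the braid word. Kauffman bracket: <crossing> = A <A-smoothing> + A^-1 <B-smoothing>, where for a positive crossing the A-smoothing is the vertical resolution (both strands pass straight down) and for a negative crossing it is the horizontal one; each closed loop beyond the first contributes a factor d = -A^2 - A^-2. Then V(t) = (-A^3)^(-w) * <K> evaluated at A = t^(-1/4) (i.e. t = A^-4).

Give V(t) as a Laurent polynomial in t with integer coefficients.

-t^8 + t^7 - 2*t^6 + 3*t^5 - 3*t^4 + 4*t^3 - 2*t^2 + 2*t - 1

Derivation:
Braid: s1^-1 s2 s2 s2 s1^-1 s2 s1 s2^-1 s1 s2 on 3 strands, 10 crossings.
Writhe w = (#positive) - (#negative) = 7 - 3 = 4.
Enumerate smoothing states for the bracket polynomial. There are 2^10 = 1024 states.
For each crossing: s=0 is the vertical smoothing, s=1 horizontal. Crossing k contributes A^(sign_k * (1 - 2*s_k)); loop factor d = -A^2 - A^-2.
Tabulate the states by total A-exponent and number of loops L (A-exp: L × count):
  A^10: L=2 ×1
  A^8: L=1 ×5, L=3 ×5
  A^6: L=2 ×39, L=4 ×6
  A^4: L=1 ×34, L=3 ×85, L=5 ×1
  A^2: L=2 ×138, L=4 ×72
  A^0: L=1 ×48, L=3 ×167, L=5 ×37
  A^-2: L=2 ×91, L=4 ×109, L=6 ×10
  A^-4: L=3 ×82, L=5 ×37, L=7 ×1
  A^-6: L=4 ×40, L=6 ×5
  A^-8: L=5 ×10
  A^-10: L=6 ×1
Each group contributes A^e * Σ count * d^(L-1):
Powers of d = -A^2 - A^-2: d^2 = A^4 + 2 + A^-4; d^3 = -A^6 - 3*A^2 - 3*A^-2 - A^-6; d^4 = A^8 + 4*A^4 + 6 + 4*A^-4 + A^-8; d^5 = -A^10 - 5*A^6 - 10*A^2 - 10*A^-2 - 5*A^-6 - A^-10; d^6 = A^12 + 6*A^8 + 15*A^4 + 20 + 15*A^-4 + 6*A^-8 + A^-12.
  A^10 * (d) = -A^12 - A^8
  A^8 * (5 + 5*d^2) = 5*A^12 + 15*A^8 + 5*A^4
  A^6 * (39*d + 6*d^3) = -6*A^12 - 57*A^8 - 57*A^4 - 6
  A^4 * (34 + 85*d^2 + d^4) = A^12 + 89*A^8 + 210*A^4 + 89 + A^-4
  A^2 * (138*d + 72*d^3) = -72*A^8 - 354*A^4 - 354 - 72*A^-4
  A^0 * (48 + 167*d^2 + 37*d^4) = 37*A^8 + 315*A^4 + 604 + 315*A^-4 + 37*A^-8
  A^-2 * (91*d + 109*d^3 + 10*d^5) = -10*A^8 - 159*A^4 - 518 - 518*A^-4 - 159*A^-8 - 10*A^-12
  A^-4 * (82*d^2 + 37*d^4 + d^6) = A^8 + 43*A^4 + 245 + 406*A^-4 + 245*A^-8 + 43*A^-12 + A^-16
  A^-6 * (40*d^3 + 5*d^5) = -5*A^4 - 65 - 170*A^-4 - 170*A^-8 - 65*A^-12 - 5*A^-16
  A^-8 * (10*d^4) = 10 + 40*A^-4 + 60*A^-8 + 40*A^-12 + 10*A^-16
  A^-10 * (d^5) = -1 - 5*A^-4 - 10*A^-8 - 10*A^-12 - 5*A^-16 - A^-20
Summing the groups: <K> = -A^12 + 2*A^8 - 2*A^4 + 4 - 3*A^-4 + 3*A^-8 - 2*A^-12 + A^-16 - A^-20
Normalise by the writhe: (-A^3)^(-w) = (-A^3)^(-4) = A^-12, so f(A) = A^-12 * <K> = -1 + 2*A^-4 - 2*A^-8 + 4*A^-12 - 3*A^-16 + 3*A^-20 - 2*A^-24 + A^-28 - A^-32.
Substitute A = t^(-1/4), i.e. A^e → t^(-e/4): V(t) = -t^8 + t^7 - 2*t^6 + 3*t^5 - 3*t^4 + 4*t^3 - 2*t^2 + 2*t - 1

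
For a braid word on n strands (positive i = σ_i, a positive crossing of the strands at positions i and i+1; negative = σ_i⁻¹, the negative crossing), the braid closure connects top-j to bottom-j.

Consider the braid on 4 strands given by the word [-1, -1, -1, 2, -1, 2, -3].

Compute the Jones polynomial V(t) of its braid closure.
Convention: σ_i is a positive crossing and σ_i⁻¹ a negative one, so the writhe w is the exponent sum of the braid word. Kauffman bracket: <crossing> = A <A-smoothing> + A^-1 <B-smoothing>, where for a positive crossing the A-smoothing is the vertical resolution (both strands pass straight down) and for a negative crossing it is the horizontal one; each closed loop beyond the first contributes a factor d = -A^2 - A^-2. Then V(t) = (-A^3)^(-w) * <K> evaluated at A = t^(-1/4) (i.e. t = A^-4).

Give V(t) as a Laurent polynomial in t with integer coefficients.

The presented braid s1^-1 s1^-1 s1^-1 s2 s1^-1 s2 s3^-1 on 4 strands reduces by inverse Markov moves (closure unchanged at each step):
  Destabilize: the word has the form β·s3^-1 where s3^-1 occurs only as the final letter (β ∈ B_3); drop it and the last strand → 3 strands.
Reduced to β = s1^-1 s1^-1 s1^-1 s2 s1^-1 s2 on 3 strands, 6 crossings.
Compute on β:
Braid: s1^-1 s1^-1 s1^-1 s2 s1^-1 s2 on 3 strands, 6 crossings.
Writhe w = (#positive) - (#negative) = 2 - 4 = -2.
Enumerate smoothing states for the bracket polynomial. There are 2^6 = 64 states.
Each crossing splits two ways (0=vertical, 1=horizontal). The state's weight is A^(#A-smoothings - #B-smoothings) * d^(loops - 1).
Tabulate the states by total A-exponent and number of loops L (A-exp: L × count):
  A^6: L=5 ×1
  A^4: L=4 ×6
  A^2: L=3 ×15
  A^0: L=2 ×19, L=4 ×1
  A^-2: L=1 ×11, L=3 ×4
  A^-4: L=2 ×6
  A^-6: L=3 ×1
Each group contributes A^e * Σ count * d^(L-1):
Powers of d = -A^2 - A^-2: d^2 = A^4 + 2 + A^-4; d^3 = -A^6 - 3*A^2 - 3*A^-2 - A^-6; d^4 = A^8 + 4*A^4 + 6 + 4*A^-4 + A^-8.
  A^6 * (d^4) = A^14 + 4*A^10 + 6*A^6 + 4*A^2 + A^-2
  A^4 * (6*d^3) = -6*A^10 - 18*A^6 - 18*A^2 - 6*A^-2
  A^2 * (15*d^2) = 15*A^6 + 30*A^2 + 15*A^-2
  A^0 * (19*d + d^3) = -A^6 - 22*A^2 - 22*A^-2 - A^-6
  A^-2 * (11 + 4*d^2) = 4*A^2 + 19*A^-2 + 4*A^-6
  A^-4 * (6*d) = -6*A^-2 - 6*A^-6
  A^-6 * (d^2) = A^-2 + 2*A^-6 + A^-10
Summing the groups: <K> = A^14 - 2*A^10 + 2*A^6 - 2*A^2 + 2*A^-2 - A^-6 + A^-10
Normalise by the writhe: (-A^3)^(-w) = (-A^3)^(2) = A^6, so f(A) = A^6 * <K> = A^20 - 2*A^16 + 2*A^12 - 2*A^8 + 2*A^4 - 1 + A^-4.
Substitute A = t^(-1/4), i.e. A^e → t^(-e/4): V(t) = t - 1 + 2*t^-1 - 2*t^-2 + 2*t^-3 - 2*t^-4 + t^-5

Answer: t - 1 + 2*t^-1 - 2*t^-2 + 2*t^-3 - 2*t^-4 + t^-5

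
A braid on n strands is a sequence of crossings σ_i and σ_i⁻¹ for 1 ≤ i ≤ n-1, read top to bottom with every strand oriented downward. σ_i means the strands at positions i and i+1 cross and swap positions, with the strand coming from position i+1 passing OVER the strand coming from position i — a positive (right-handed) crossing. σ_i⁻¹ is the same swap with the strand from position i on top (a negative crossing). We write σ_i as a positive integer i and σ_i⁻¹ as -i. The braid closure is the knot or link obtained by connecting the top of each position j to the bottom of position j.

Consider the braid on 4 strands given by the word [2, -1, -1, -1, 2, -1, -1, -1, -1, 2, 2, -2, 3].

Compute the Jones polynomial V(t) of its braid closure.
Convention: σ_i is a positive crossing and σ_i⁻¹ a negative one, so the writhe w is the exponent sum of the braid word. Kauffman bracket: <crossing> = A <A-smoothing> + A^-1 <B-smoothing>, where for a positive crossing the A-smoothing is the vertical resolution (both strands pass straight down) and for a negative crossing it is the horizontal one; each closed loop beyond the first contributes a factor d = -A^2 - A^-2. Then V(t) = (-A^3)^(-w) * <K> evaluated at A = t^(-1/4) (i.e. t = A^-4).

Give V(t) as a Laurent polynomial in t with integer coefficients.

-t + 2 - 3*t^-1 + 6*t^-2 - 6*t^-3 + 7*t^-4 - 7*t^-5 + 6*t^-6 - 4*t^-7 + 2*t^-8 - t^-9

Derivation:
The presented braid s2 s1^-1 s1^-1 s1^-1 s2 s1^-1 s1^-1 s1^-1 s1^-1 s2 s2 s2^-1 s3 on 4 strands reduces by inverse Markov moves (closure unchanged at each step):
  Destabilize: the word has the form β·s3 where s3 occurs only as the final letter (β ∈ B_3); drop it and the last strand → 3 strands.
  Deconjugate: the word is γ·β·γ⁻¹ with γ = s2 (prefix) and γ⁻¹ = s2^-1 (suffix); strip both.
Reduced to β = s1^-1 s1^-1 s1^-1 s2 s1^-1 s1^-1 s1^-1 s1^-1 s2 s2 on 3 strands, 10 crossings.
Compute on β:
Braid: s1^-1 s1^-1 s1^-1 s2 s1^-1 s1^-1 s1^-1 s1^-1 s2 s2 on 3 strands, 10 crossings.
Writhe w = (#positive) - (#negative) = 3 - 7 = -4.
Computing the Kauffman bracket via state sum. There are 2^10 = 1024 states.
Each crossing splits two ways (0=vertical, 1=horizontal). The state's weight is A^(#A-smoothings - #B-smoothings) * d^(loops - 1).
Tabulate the states by total A-exponent and number of loops L (A-exp: L × count):
  A^10: L=8 ×1
  A^8: L=7 ×10
  A^6: L=6 ×44, L=8 ×1
  A^4: L=5 ×112, L=7 ×8
  A^2: L=4 ×182, L=6 ×28
  A^0: L=3 ×194, L=5 ×58
  A^-2: L=2 ×130, L=4 ×79, L=6 ×1
  A^-4: L=1 ×45, L=3 ×70, L=5 ×5
  A^-6: L=2 ×36, L=4 ×9
  A^-8: L=3 ×10
  A^-10: L=4 ×1
Each group contributes A^e * Σ count * d^(L-1):
Powers of d = -A^2 - A^-2: d^2 = A^4 + 2 + A^-4; d^3 = -A^6 - 3*A^2 - 3*A^-2 - A^-6; d^4 = A^8 + 4*A^4 + 6 + 4*A^-4 + A^-8; d^5 = -A^10 - 5*A^6 - 10*A^2 - 10*A^-2 - 5*A^-6 - A^-10; d^6 = A^12 + 6*A^8 + 15*A^4 + 20 + 15*A^-4 + 6*A^-8 + A^-12; d^7 = -A^14 - 7*A^10 - 21*A^6 - 35*A^2 - 35*A^-2 - 21*A^-6 - 7*A^-10 - A^-14.
  A^10 * (d^7) = -A^24 - 7*A^20 - 21*A^16 - 35*A^12 - 35*A^8 - 21*A^4 - 7 - A^-4
  A^8 * (10*d^6) = 10*A^20 + 60*A^16 + 150*A^12 + 200*A^8 + 150*A^4 + 60 + 10*A^-4
  A^6 * (44*d^5 + d^7) = -A^20 - 51*A^16 - 241*A^12 - 475*A^8 - 475*A^4 - 241 - 51*A^-4 - A^-8
  A^4 * (112*d^4 + 8*d^6) = 8*A^16 + 160*A^12 + 568*A^8 + 832*A^4 + 568 + 160*A^-4 + 8*A^-8
  A^2 * (182*d^3 + 28*d^5) = -28*A^12 - 322*A^8 - 826*A^4 - 826 - 322*A^-4 - 28*A^-8
  A^0 * (194*d^2 + 58*d^4) = 58*A^8 + 426*A^4 + 736 + 426*A^-4 + 58*A^-8
  A^-2 * (130*d + 79*d^3 + d^5) = -A^8 - 84*A^4 - 377 - 377*A^-4 - 84*A^-8 - A^-12
  A^-4 * (45 + 70*d^2 + 5*d^4) = 5*A^4 + 90 + 215*A^-4 + 90*A^-8 + 5*A^-12
  A^-6 * (36*d + 9*d^3) = -9 - 63*A^-4 - 63*A^-8 - 9*A^-12
  A^-8 * (10*d^2) = 10*A^-4 + 20*A^-8 + 10*A^-12
  A^-10 * (d^3) = -A^-4 - 3*A^-8 - 3*A^-12 - A^-16
Summing the groups: <K> = -A^24 + 2*A^20 - 4*A^16 + 6*A^12 - 7*A^8 + 7*A^4 - 6 + 6*A^-4 - 3*A^-8 + 2*A^-12 - A^-16
Normalise by the writhe: (-A^3)^(-w) = (-A^3)^(4) = A^12, so f(A) = A^12 * <K> = -A^36 + 2*A^32 - 4*A^28 + 6*A^24 - 7*A^20 + 7*A^16 - 6*A^12 + 6*A^8 - 3*A^4 + 2 - A^-4.
Substitute A = t^(-1/4), i.e. A^e → t^(-e/4): V(t) = -t + 2 - 3*t^-1 + 6*t^-2 - 6*t^-3 + 7*t^-4 - 7*t^-5 + 6*t^-6 - 4*t^-7 + 2*t^-8 - t^-9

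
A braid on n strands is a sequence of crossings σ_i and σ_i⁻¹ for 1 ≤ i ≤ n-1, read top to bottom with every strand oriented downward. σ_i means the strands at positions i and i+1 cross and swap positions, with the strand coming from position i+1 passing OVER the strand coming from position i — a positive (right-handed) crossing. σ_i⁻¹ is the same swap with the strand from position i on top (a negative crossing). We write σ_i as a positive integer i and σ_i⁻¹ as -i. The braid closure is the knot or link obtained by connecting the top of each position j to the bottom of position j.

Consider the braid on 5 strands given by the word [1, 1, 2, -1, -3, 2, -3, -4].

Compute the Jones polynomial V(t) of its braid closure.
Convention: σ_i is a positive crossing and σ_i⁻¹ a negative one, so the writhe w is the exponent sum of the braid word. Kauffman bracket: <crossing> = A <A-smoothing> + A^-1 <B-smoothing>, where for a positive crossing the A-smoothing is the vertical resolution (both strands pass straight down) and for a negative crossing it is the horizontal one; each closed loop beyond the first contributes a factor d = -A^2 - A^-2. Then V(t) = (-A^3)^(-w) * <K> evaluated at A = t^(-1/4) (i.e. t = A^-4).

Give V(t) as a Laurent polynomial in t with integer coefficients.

t^4 - t^3 + t^2 - 2*t + 2 - t^-1 + t^-2

Derivation:
The presented braid s1 s1 s2 s1^-1 s3^-1 s2 s3^-1 s4^-1 on 5 strands reduces by inverse Markov moves (closure unchanged at each step):
  Destabilize: the word has the form β·s4^-1 where s4^-1 occurs only as the final letter (β ∈ B_4); drop it and the last strand → 4 strands.
Reduced to β = s1 s1 s2 s1^-1 s3^-1 s2 s3^-1 on 4 strands, 7 crossings.
Compute on β:
Braid: s1 s1 s2 s1^-1 s3^-1 s2 s3^-1 on 4 strands, 7 crossings.
Writhe w = (#positive) - (#negative) = 4 - 3 = 1.
Enumerate smoothing states for the bracket polynomial. There are 2^7 = 128 states.
Smooth each crossing (0=||, 1=⌣⌢); contribution A^(Σ sign_k(1-2s_k)) * d^(L-1).
Tabulate the states by total A-exponent and number of loops L (A-exp: L × count):
  A^7: L=3 ×1
  A^5: L=2 ×4, L=4 ×3
  A^3: L=1 ×5, L=3 ×15, L=5 ×1
  A^1: L=2 ×27, L=4 ×8
  A^-1: L=1 ×14, L=3 ×20, L=5 ×1
  A^-3: L=2 ×17, L=4 ×4
  A^-5: L=3 ×7
  A^-7: L=4 ×1
Each group contributes A^e * Σ count * d^(L-1):
Powers of d = -A^2 - A^-2: d^2 = A^4 + 2 + A^-4; d^3 = -A^6 - 3*A^2 - 3*A^-2 - A^-6; d^4 = A^8 + 4*A^4 + 6 + 4*A^-4 + A^-8.
  A^7 * (d^2) = A^11 + 2*A^7 + A^3
  A^5 * (4*d + 3*d^3) = -3*A^11 - 13*A^7 - 13*A^3 - 3*A^-1
  A^3 * (5 + 15*d^2 + d^4) = A^11 + 19*A^7 + 41*A^3 + 19*A^-1 + A^-5
  A^1 * (27*d + 8*d^3) = -8*A^7 - 51*A^3 - 51*A^-1 - 8*A^-5
  A^-1 * (14 + 20*d^2 + d^4) = A^7 + 24*A^3 + 60*A^-1 + 24*A^-5 + A^-9
  A^-3 * (17*d + 4*d^3) = -4*A^3 - 29*A^-1 - 29*A^-5 - 4*A^-9
  A^-5 * (7*d^2) = 7*A^-1 + 14*A^-5 + 7*A^-9
  A^-7 * (d^3) = -A^-1 - 3*A^-5 - 3*A^-9 - A^-13
Summing the groups: <K> = -A^11 + A^7 - 2*A^3 + 2*A^-1 - A^-5 + A^-9 - A^-13
Normalise by the writhe: (-A^3)^(-w) = (-A^3)^(-1) = -A^-3, so f(A) = -A^-3 * <K> = A^8 - A^4 + 2 - 2*A^-4 + A^-8 - A^-12 + A^-16.
Substitute A = t^(-1/4), i.e. A^e → t^(-e/4): V(t) = t^4 - t^3 + t^2 - 2*t + 2 - t^-1 + t^-2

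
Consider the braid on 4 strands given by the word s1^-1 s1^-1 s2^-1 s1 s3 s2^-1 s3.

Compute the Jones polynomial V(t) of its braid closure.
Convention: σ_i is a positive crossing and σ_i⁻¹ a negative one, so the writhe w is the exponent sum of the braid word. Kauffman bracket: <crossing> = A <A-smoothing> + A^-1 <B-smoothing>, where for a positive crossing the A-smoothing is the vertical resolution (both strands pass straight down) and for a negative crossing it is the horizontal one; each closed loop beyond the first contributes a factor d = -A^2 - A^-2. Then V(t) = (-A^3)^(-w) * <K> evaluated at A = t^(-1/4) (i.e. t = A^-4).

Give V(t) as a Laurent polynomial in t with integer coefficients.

Braid: s1^-1 s1^-1 s2^-1 s1 s3 s2^-1 s3 on 4 strands, 7 crossings.
Writhe w = (#positive) - (#negative) = 3 - 4 = -1.
Enumerate smoothing states for the bracket polynomial. There are 2^7 = 128 states.
Smooth each crossing (0=||, 1=⌣⌢); contribution A^(Σ sign_k(1-2s_k)) * d^(L-1).
Tabulate the states by total A-exponent and number of loops L (A-exp: L × count):
  A^7: L=4 ×1
  A^5: L=3 ×7
  A^3: L=2 ×17, L=4 ×4
  A^1: L=1 ×14, L=3 ×20, L=5 ×1
  A^-1: L=2 ×27, L=4 ×8
  A^-3: L=1 ×5, L=3 ×15, L=5 ×1
  A^-5: L=2 ×4, L=4 ×3
  A^-7: L=3 ×1
Each group contributes A^e * Σ count * d^(L-1):
Powers of d = -A^2 - A^-2: d^2 = A^4 + 2 + A^-4; d^3 = -A^6 - 3*A^2 - 3*A^-2 - A^-6; d^4 = A^8 + 4*A^4 + 6 + 4*A^-4 + A^-8.
  A^7 * (d^3) = -A^13 - 3*A^9 - 3*A^5 - A
  A^5 * (7*d^2) = 7*A^9 + 14*A^5 + 7*A
  A^3 * (17*d + 4*d^3) = -4*A^9 - 29*A^5 - 29*A - 4*A^-3
  A^1 * (14 + 20*d^2 + d^4) = A^9 + 24*A^5 + 60*A + 24*A^-3 + A^-7
  A^-1 * (27*d + 8*d^3) = -8*A^5 - 51*A - 51*A^-3 - 8*A^-7
  A^-3 * (5 + 15*d^2 + d^4) = A^5 + 19*A + 41*A^-3 + 19*A^-7 + A^-11
  A^-5 * (4*d + 3*d^3) = -3*A - 13*A^-3 - 13*A^-7 - 3*A^-11
  A^-7 * (d^2) = A^-3 + 2*A^-7 + A^-11
Summing the groups: <K> = -A^13 + A^9 - A^5 + 2*A - 2*A^-3 + A^-7 - A^-11
Normalise by the writhe: (-A^3)^(-w) = (-A^3)^(1) = -A^3, so f(A) = -A^3 * <K> = A^16 - A^12 + A^8 - 2*A^4 + 2 - A^-4 + A^-8.
Substitute A = t^(-1/4), i.e. A^e → t^(-e/4): V(t) = t^2 - t + 2 - 2*t^-1 + t^-2 - t^-3 + t^-4

Answer: t^2 - t + 2 - 2*t^-1 + t^-2 - t^-3 + t^-4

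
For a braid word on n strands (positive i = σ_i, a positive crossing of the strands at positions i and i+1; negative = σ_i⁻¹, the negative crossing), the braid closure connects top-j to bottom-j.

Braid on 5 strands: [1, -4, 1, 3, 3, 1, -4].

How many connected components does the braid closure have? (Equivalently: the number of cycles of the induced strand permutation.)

Track the strand permutation on 5 strands, starting from identity.
  step 1: s1 swaps positions 1,2 -> [2 1 3 4 5]
  step 2: s4^-1 swaps positions 4,5 -> [2 1 3 5 4]
  step 3: s1 swaps positions 1,2 -> [1 2 3 5 4]
  step 4: s3 swaps positions 3,4 -> [1 2 5 3 4]
  step 5: s3 swaps positions 3,4 -> [1 2 3 5 4]
  step 6: s1 swaps positions 1,2 -> [2 1 3 5 4]
  step 7: s4^-1 swaps positions 4,5 -> [2 1 3 4 5]
Final permutation (position -> original strand): [2 1 3 4 5]
Closure components = cycle count of this permutation = 4.

Answer: 4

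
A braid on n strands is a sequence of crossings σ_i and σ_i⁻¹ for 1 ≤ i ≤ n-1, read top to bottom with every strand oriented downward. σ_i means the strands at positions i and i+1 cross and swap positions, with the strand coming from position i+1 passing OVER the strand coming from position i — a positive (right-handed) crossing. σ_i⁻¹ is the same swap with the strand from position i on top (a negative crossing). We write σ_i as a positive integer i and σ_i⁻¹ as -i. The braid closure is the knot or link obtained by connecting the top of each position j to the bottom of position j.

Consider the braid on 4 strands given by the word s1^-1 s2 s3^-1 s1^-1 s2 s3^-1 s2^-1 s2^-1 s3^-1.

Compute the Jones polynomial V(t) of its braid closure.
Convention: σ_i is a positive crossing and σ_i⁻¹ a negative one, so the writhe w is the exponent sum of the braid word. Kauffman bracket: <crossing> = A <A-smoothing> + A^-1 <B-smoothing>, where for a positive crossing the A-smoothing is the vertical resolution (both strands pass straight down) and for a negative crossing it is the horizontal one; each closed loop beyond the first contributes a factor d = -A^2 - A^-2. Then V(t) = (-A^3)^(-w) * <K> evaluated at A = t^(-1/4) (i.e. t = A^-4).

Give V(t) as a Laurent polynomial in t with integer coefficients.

2*t^-1 - 3*t^-2 + 4*t^-3 - 4*t^-4 + 4*t^-5 - 3*t^-6 + 2*t^-7 - t^-8

Derivation:
Braid: s1^-1 s2 s3^-1 s1^-1 s2 s3^-1 s2^-1 s2^-1 s3^-1 on 4 strands, 9 crossings.
Writhe w = (#positive) - (#negative) = 2 - 7 = -5.
State-sum expansion of <K>. There are 2^9 = 512 states.
Each crossing splits two ways (0=vertical, 1=horizontal). The state's weight is A^(#A-smoothings - #B-smoothings) * d^(loops - 1).
Tabulate the states by total A-exponent and number of loops L (A-exp: L × count):
  A^9: L=5 ×1
  A^7: L=4 ×9
  A^5: L=3 ×33, L=5 ×3
  A^3: L=2 ×59, L=4 ×25
  A^1: L=1 ×42, L=3 ×80, L=5 ×4
  A^-1: L=2 ×93, L=4 ×33
  A^-3: L=1 ×19, L=3 ×58, L=5 ×7
  A^-5: L=2 ×19, L=4 ×16, L=6 ×1
  A^-7: L=3 ×7, L=5 ×2
  A^-9: L=4 ×1
Each group contributes A^e * Σ count * d^(L-1):
Powers of d = -A^2 - A^-2: d^2 = A^4 + 2 + A^-4; d^3 = -A^6 - 3*A^2 - 3*A^-2 - A^-6; d^4 = A^8 + 4*A^4 + 6 + 4*A^-4 + A^-8; d^5 = -A^10 - 5*A^6 - 10*A^2 - 10*A^-2 - 5*A^-6 - A^-10.
  A^9 * (d^4) = A^17 + 4*A^13 + 6*A^9 + 4*A^5 + A
  A^7 * (9*d^3) = -9*A^13 - 27*A^9 - 27*A^5 - 9*A
  A^5 * (33*d^2 + 3*d^4) = 3*A^13 + 45*A^9 + 84*A^5 + 45*A + 3*A^-3
  A^3 * (59*d + 25*d^3) = -25*A^9 - 134*A^5 - 134*A - 25*A^-3
  A^1 * (42 + 80*d^2 + 4*d^4) = 4*A^9 + 96*A^5 + 226*A + 96*A^-3 + 4*A^-7
  A^-1 * (93*d + 33*d^3) = -33*A^5 - 192*A - 192*A^-3 - 33*A^-7
  A^-3 * (19 + 58*d^2 + 7*d^4) = 7*A^5 + 86*A + 177*A^-3 + 86*A^-7 + 7*A^-11
  A^-5 * (19*d + 16*d^3 + d^5) = -A^5 - 21*A - 77*A^-3 - 77*A^-7 - 21*A^-11 - A^-15
  A^-7 * (7*d^2 + 2*d^4) = 2*A + 15*A^-3 + 26*A^-7 + 15*A^-11 + 2*A^-15
  A^-9 * (d^3) = -A^-3 - 3*A^-7 - 3*A^-11 - A^-15
Summing the groups: <K> = A^17 - 2*A^13 + 3*A^9 - 4*A^5 + 4*A - 4*A^-3 + 3*A^-7 - 2*A^-11
Normalise by the writhe: (-A^3)^(-w) = (-A^3)^(5) = -A^15, so f(A) = -A^15 * <K> = -A^32 + 2*A^28 - 3*A^24 + 4*A^20 - 4*A^16 + 4*A^12 - 3*A^8 + 2*A^4.
Substitute A = t^(-1/4), i.e. A^e → t^(-e/4): V(t) = 2*t^-1 - 3*t^-2 + 4*t^-3 - 4*t^-4 + 4*t^-5 - 3*t^-6 + 2*t^-7 - t^-8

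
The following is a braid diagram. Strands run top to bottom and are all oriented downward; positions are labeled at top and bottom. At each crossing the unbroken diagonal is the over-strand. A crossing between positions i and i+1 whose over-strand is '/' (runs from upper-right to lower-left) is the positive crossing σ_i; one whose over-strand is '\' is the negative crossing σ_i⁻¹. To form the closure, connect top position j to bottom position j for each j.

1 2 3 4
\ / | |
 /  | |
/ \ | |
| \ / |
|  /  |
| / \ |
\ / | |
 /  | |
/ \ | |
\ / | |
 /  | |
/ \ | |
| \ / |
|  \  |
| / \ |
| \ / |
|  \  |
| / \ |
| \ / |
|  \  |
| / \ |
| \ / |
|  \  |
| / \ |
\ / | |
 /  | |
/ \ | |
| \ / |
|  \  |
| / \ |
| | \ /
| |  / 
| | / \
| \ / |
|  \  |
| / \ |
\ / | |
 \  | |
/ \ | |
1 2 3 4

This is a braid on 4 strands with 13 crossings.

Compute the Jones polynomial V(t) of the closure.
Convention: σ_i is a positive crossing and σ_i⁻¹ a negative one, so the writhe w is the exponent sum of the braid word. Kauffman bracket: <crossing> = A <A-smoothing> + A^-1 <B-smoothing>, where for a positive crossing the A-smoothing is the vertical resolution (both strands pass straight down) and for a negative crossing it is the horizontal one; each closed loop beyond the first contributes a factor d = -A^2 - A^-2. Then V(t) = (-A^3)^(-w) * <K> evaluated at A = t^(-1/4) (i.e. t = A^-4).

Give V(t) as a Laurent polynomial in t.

Reading the diagram top to bottom ('/'-over between positions i,i+1 = s_i, '\'-over = s_i^-1): braid word = s1 s2 s1 s1 s2^-1 s2^-1 s2^-1 s2^-1 s1 s2^-1 s3 s2^-1 s1^-1.
The presented braid s1 s2 s1 s1 s2^-1 s2^-1 s2^-1 s2^-1 s1 s2^-1 s3 s2^-1 s1^-1 on 4 strands reduces by inverse Markov moves (closure unchanged at each step):
  Deconjugate: the word is γ·β·γ⁻¹ with γ = s1 (prefix) and γ⁻¹ = s1^-1 (suffix); strip both.
  Deconjugate: the word is γ·β·γ⁻¹ with γ = s2 (prefix) and γ⁻¹ = s2^-1 (suffix); strip both.
  Destabilize: the word has the form β·s3 where s3 occurs only as the final letter (β ∈ B_3); drop it and the last strand → 3 strands.
Reduced to β = s1 s1 s2^-1 s2^-1 s2^-1 s2^-1 s1 s2^-1 on 3 strands, 8 crossings.
Compute on β:
Braid: s1 s1 s2^-1 s2^-1 s2^-1 s2^-1 s1 s2^-1 on 3 strands, 8 crossings.
Writhe w = (#positive) - (#negative) = 3 - 5 = -2.
State-sum expansion of <K>. There are 2^8 = 256 states.
Each crossing splits two ways (0=vertical, 1=horizontal). The state's weight is A^(#A-smoothings - #B-smoothings) * d^(loops - 1).
Tabulate the states by total A-exponent and number of loops L (A-exp: L × count):
  A^8: L=6 ×1
  A^6: L=5 ×8
  A^4: L=4 ×27, L=6 ×1
  A^2: L=3 ×48, L=5 ×8
  A^0: L=2 ×47, L=4 ×22, L=6 ×1
  A^-2: L=1 ×23, L=3 ×29, L=5 ×4
  A^-4: L=2 ×22, L=4 ×6
  A^-6: L=3 ×8
  A^-8: L=4 ×1
Each group contributes A^e * Σ count * d^(L-1):
Powers of d = -A^2 - A^-2: d^2 = A^4 + 2 + A^-4; d^3 = -A^6 - 3*A^2 - 3*A^-2 - A^-6; d^4 = A^8 + 4*A^4 + 6 + 4*A^-4 + A^-8; d^5 = -A^10 - 5*A^6 - 10*A^2 - 10*A^-2 - 5*A^-6 - A^-10.
  A^8 * (d^5) = -A^18 - 5*A^14 - 10*A^10 - 10*A^6 - 5*A^2 - A^-2
  A^6 * (8*d^4) = 8*A^14 + 32*A^10 + 48*A^6 + 32*A^2 + 8*A^-2
  A^4 * (27*d^3 + d^5) = -A^14 - 32*A^10 - 91*A^6 - 91*A^2 - 32*A^-2 - A^-6
  A^2 * (48*d^2 + 8*d^4) = 8*A^10 + 80*A^6 + 144*A^2 + 80*A^-2 + 8*A^-6
  A^0 * (47*d + 22*d^3 + d^5) = -A^10 - 27*A^6 - 123*A^2 - 123*A^-2 - 27*A^-6 - A^-10
  A^-2 * (23 + 29*d^2 + 4*d^4) = 4*A^6 + 45*A^2 + 105*A^-2 + 45*A^-6 + 4*A^-10
  A^-4 * (22*d + 6*d^3) = -6*A^2 - 40*A^-2 - 40*A^-6 - 6*A^-10
  A^-6 * (8*d^2) = 8*A^-2 + 16*A^-6 + 8*A^-10
  A^-8 * (d^3) = -A^-2 - 3*A^-6 - 3*A^-10 - A^-14
Summing the groups: <K> = -A^18 + 2*A^14 - 3*A^10 + 4*A^6 - 4*A^2 + 4*A^-2 - 2*A^-6 + 2*A^-10 - A^-14
Normalise by the writhe: (-A^3)^(-w) = (-A^3)^(2) = A^6, so f(A) = A^6 * <K> = -A^24 + 2*A^20 - 3*A^16 + 4*A^12 - 4*A^8 + 4*A^4 - 2 + 2*A^-4 - A^-8.
Substitute A = t^(-1/4), i.e. A^e → t^(-e/4): V(t) = -t^2 + 2*t - 2 + 4*t^-1 - 4*t^-2 + 4*t^-3 - 3*t^-4 + 2*t^-5 - t^-6

Answer: -t^2 + 2*t - 2 + 4*t^-1 - 4*t^-2 + 4*t^-3 - 3*t^-4 + 2*t^-5 - t^-6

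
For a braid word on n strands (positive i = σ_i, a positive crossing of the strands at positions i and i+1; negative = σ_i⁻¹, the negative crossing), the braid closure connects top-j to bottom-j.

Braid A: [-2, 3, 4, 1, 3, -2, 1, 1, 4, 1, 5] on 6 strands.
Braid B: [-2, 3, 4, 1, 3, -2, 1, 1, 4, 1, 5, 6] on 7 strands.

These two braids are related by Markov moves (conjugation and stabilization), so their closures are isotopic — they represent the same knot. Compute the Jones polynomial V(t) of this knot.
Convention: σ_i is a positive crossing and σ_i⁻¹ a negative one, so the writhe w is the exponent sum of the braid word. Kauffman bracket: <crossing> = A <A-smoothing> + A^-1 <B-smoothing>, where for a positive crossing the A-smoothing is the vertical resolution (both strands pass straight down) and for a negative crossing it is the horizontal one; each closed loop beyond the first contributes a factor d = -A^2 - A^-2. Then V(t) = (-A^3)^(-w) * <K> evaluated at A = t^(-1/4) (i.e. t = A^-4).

-t^9 + 3*t^8 - 4*t^7 + 5*t^6 - 6*t^5 + 5*t^4 - 4*t^3 + 3*t^2 - t + 1

Derivation:
Markov-equivalent braids have isotopic closures, hence identical knot invariants. Strip the Markov moves from each word to reach a common short braid β, then compute V(t) once on β.
Braid A: s2^-1 s3 s4 s1 s3 s2^-1 s1 s1 s4 s1 s5 on 6 strands reduces by inverse Markov moves (closure unchanged at each step):
  Destabilize: the word has the form β·s5 where s5 occurs only as the final letter (β ∈ B_5); drop it and the last strand → 5 strands.
Reduced to β = s2^-1 s3 s4 s1 s3 s2^-1 s1 s1 s4 s1 on 5 strands, 10 crossings.
Braid B: s2^-1 s3 s4 s1 s3 s2^-1 s1 s1 s4 s1 s5 s6 on 7 strands reduces by inverse Markov moves (closure unchanged at each step):
  Destabilize: the word has the form β·s6 where s6 occurs only as the final letter (β ∈ B_6); drop it and the last strand → 6 strands.
  Destabilize: the word has the form β·s5 where s5 occurs only as the final letter (β ∈ B_5); drop it and the last strand → 5 strands.
Reduced to β = s2^-1 s3 s4 s1 s3 s2^-1 s1 s1 s4 s1 on 5 strands, 10 crossings.
Both give the same β = s2^-1 s3 s4 s1 s3 s2^-1 s1 s1 s4 s1 on 5 strands, so one state sum suffices:
Braid: s2^-1 s3 s4 s1 s3 s2^-1 s1 s1 s4 s1 on 5 strands, 10 crossings.
Writhe w = (#positive) - (#negative) = 8 - 2 = 6.
State-sum expansion of <K>. There are 2^10 = 1024 states.
Each crossing splits two ways (0=vertical, 1=horizontal). The state's weight is A^(#A-smoothings - #B-smoothings) * d^(loops - 1).
Tabulate the states by total A-exponent and number of loops L (A-exp: L × count):
  A^10: L=5 ×1
  A^8: L=4 ×10
  A^6: L=3 ×39, L=5 ×6
  A^4: L=2 ×68, L=4 ×51, L=6 ×1
  A^2: L=1 ×44, L=3 ×139, L=5 ×27
  A^0: L=2 ×126, L=4 ×118, L=6 ×8
  A^-2: L=1 ×11, L=3 ×140, L=5 ×58, L=7 ×1
  A^-4: L=2 ×19, L=4 ×85, L=6 ×16
  A^-6: L=3 ×15, L=5 ×28, L=7 ×2
  A^-8: L=4 ×6, L=6 ×4
  A^-10: L=5 ×1
Each group contributes A^e * Σ count * d^(L-1):
Powers of d = -A^2 - A^-2: d^2 = A^4 + 2 + A^-4; d^3 = -A^6 - 3*A^2 - 3*A^-2 - A^-6; d^4 = A^8 + 4*A^4 + 6 + 4*A^-4 + A^-8; d^5 = -A^10 - 5*A^6 - 10*A^2 - 10*A^-2 - 5*A^-6 - A^-10; d^6 = A^12 + 6*A^8 + 15*A^4 + 20 + 15*A^-4 + 6*A^-8 + A^-12.
  A^10 * (d^4) = A^18 + 4*A^14 + 6*A^10 + 4*A^6 + A^2
  A^8 * (10*d^3) = -10*A^14 - 30*A^10 - 30*A^6 - 10*A^2
  A^6 * (39*d^2 + 6*d^4) = 6*A^14 + 63*A^10 + 114*A^6 + 63*A^2 + 6*A^-2
  A^4 * (68*d + 51*d^3 + d^5) = -A^14 - 56*A^10 - 231*A^6 - 231*A^2 - 56*A^-2 - A^-6
  A^2 * (44 + 139*d^2 + 27*d^4) = 27*A^10 + 247*A^6 + 484*A^2 + 247*A^-2 + 27*A^-6
  A^0 * (126*d + 118*d^3 + 8*d^5) = -8*A^10 - 158*A^6 - 560*A^2 - 560*A^-2 - 158*A^-6 - 8*A^-10
  A^-2 * (11 + 140*d^2 + 58*d^4 + d^6) = A^10 + 64*A^6 + 387*A^2 + 659*A^-2 + 387*A^-6 + 64*A^-10 + A^-14
  A^-4 * (19*d + 85*d^3 + 16*d^5) = -16*A^6 - 165*A^2 - 434*A^-2 - 434*A^-6 - 165*A^-10 - 16*A^-14
  A^-6 * (15*d^2 + 28*d^4 + 2*d^6) = 2*A^6 + 40*A^2 + 157*A^-2 + 238*A^-6 + 157*A^-10 + 40*A^-14 + 2*A^-18
  A^-8 * (6*d^3 + 4*d^5) = -4*A^2 - 26*A^-2 - 58*A^-6 - 58*A^-10 - 26*A^-14 - 4*A^-18
  A^-10 * (d^4) = A^-2 + 4*A^-6 + 6*A^-10 + 4*A^-14 + A^-18
Summing the groups: <K> = A^18 - A^14 + 3*A^10 - 4*A^6 + 5*A^2 - 6*A^-2 + 5*A^-6 - 4*A^-10 + 3*A^-14 - A^-18
Normalise by the writhe: (-A^3)^(-w) = (-A^3)^(-6) = A^-18, so f(A) = A^-18 * <K> = 1 - A^-4 + 3*A^-8 - 4*A^-12 + 5*A^-16 - 6*A^-20 + 5*A^-24 - 4*A^-28 + 3*A^-32 - A^-36.
Substitute A = t^(-1/4), i.e. A^e → t^(-e/4): V(t) = -t^9 + 3*t^8 - 4*t^7 + 5*t^6 - 6*t^5 + 5*t^4 - 4*t^3 + 3*t^2 - t + 1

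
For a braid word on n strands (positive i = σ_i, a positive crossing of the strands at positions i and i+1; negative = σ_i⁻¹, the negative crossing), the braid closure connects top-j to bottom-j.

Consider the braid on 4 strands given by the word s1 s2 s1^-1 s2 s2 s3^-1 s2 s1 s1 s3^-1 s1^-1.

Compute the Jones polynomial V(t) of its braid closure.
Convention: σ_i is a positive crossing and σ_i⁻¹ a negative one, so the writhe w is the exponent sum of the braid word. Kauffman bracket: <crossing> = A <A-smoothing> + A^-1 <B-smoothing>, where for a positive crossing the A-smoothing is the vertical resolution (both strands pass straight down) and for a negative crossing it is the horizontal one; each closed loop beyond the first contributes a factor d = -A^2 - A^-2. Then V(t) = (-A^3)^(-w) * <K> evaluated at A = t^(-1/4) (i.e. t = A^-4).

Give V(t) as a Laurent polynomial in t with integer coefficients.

The presented braid s1 s2 s1^-1 s2 s2 s3^-1 s2 s1 s1 s3^-1 s1^-1 on 4 strands reduces by inverse Markov moves (closure unchanged at each step):
  Deconjugate: the word is γ·β·γ⁻¹ with γ = s1 (prefix) and γ⁻¹ = s1^-1 (suffix); strip both.
Reduced to β = s2 s1^-1 s2 s2 s3^-1 s2 s1 s1 s3^-1 on 4 strands, 9 crossings.
Compute on β:
Braid: s2 s1^-1 s2 s2 s3^-1 s2 s1 s1 s3^-1 on 4 strands, 9 crossings.
Writhe w = (#positive) - (#negative) = 6 - 3 = 3.
Enumerate smoothing states for the bracket polynomial. There are 2^9 = 512 states.
Each crossing splits two ways (0=vertical, 1=horizontal). The state's weight is A^(#A-smoothings - #B-smoothings) * d^(loops - 1).
Tabulate the states by total A-exponent and number of loops L (A-exp: L × count):
  A^9: L=3 ×1
  A^7: L=2 ×6, L=4 ×3
  A^5: L=1 ×11, L=3 ×24, L=5 ×1
  A^3: L=2 ×68, L=4 ×16
  A^1: L=1 ×38, L=3 ×85, L=5 ×3
  A^-1: L=2 ×77, L=4 ×49
  A^-3: L=3 ×69, L=5 ×15
  A^-5: L=4 ×34, L=6 ×2
  A^-7: L=5 ×9
  A^-9: L=6 ×1
Each group contributes A^e * Σ count * d^(L-1):
Powers of d = -A^2 - A^-2: d^2 = A^4 + 2 + A^-4; d^3 = -A^6 - 3*A^2 - 3*A^-2 - A^-6; d^4 = A^8 + 4*A^4 + 6 + 4*A^-4 + A^-8; d^5 = -A^10 - 5*A^6 - 10*A^2 - 10*A^-2 - 5*A^-6 - A^-10.
  A^9 * (d^2) = A^13 + 2*A^9 + A^5
  A^7 * (6*d + 3*d^3) = -3*A^13 - 15*A^9 - 15*A^5 - 3*A
  A^5 * (11 + 24*d^2 + d^4) = A^13 + 28*A^9 + 65*A^5 + 28*A + A^-3
  A^3 * (68*d + 16*d^3) = -16*A^9 - 116*A^5 - 116*A - 16*A^-3
  A^1 * (38 + 85*d^2 + 3*d^4) = 3*A^9 + 97*A^5 + 226*A + 97*A^-3 + 3*A^-7
  A^-1 * (77*d + 49*d^3) = -49*A^5 - 224*A - 224*A^-3 - 49*A^-7
  A^-3 * (69*d^2 + 15*d^4) = 15*A^5 + 129*A + 228*A^-3 + 129*A^-7 + 15*A^-11
  A^-5 * (34*d^3 + 2*d^5) = -2*A^5 - 44*A - 122*A^-3 - 122*A^-7 - 44*A^-11 - 2*A^-15
  A^-7 * (9*d^4) = 9*A + 36*A^-3 + 54*A^-7 + 36*A^-11 + 9*A^-15
  A^-9 * (d^5) = -A - 5*A^-3 - 10*A^-7 - 10*A^-11 - 5*A^-15 - A^-19
Summing the groups: <K> = -A^13 + 2*A^9 - 4*A^5 + 4*A - 5*A^-3 + 5*A^-7 - 3*A^-11 + 2*A^-15 - A^-19
Normalise by the writhe: (-A^3)^(-w) = (-A^3)^(-3) = -A^-9, so f(A) = -A^-9 * <K> = A^4 - 2 + 4*A^-4 - 4*A^-8 + 5*A^-12 - 5*A^-16 + 3*A^-20 - 2*A^-24 + A^-28.
Substitute A = t^(-1/4), i.e. A^e → t^(-e/4): V(t) = t^7 - 2*t^6 + 3*t^5 - 5*t^4 + 5*t^3 - 4*t^2 + 4*t - 2 + t^-1

Answer: t^7 - 2*t^6 + 3*t^5 - 5*t^4 + 5*t^3 - 4*t^2 + 4*t - 2 + t^-1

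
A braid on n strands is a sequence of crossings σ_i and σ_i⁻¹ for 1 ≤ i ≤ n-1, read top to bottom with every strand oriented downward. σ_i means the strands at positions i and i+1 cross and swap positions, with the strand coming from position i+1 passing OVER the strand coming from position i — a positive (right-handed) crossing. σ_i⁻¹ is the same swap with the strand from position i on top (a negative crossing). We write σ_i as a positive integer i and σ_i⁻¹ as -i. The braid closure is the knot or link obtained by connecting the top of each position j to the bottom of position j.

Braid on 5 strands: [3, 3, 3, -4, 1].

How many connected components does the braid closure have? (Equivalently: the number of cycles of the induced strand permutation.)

2

Derivation:
Track the strand permutation on 5 strands, starting from identity.
  step 1: s3 swaps positions 3,4 -> [1 2 4 3 5]
  step 2: s3 swaps positions 3,4 -> [1 2 3 4 5]
  step 3: s3 swaps positions 3,4 -> [1 2 4 3 5]
  step 4: s4^-1 swaps positions 4,5 -> [1 2 4 5 3]
  step 5: s1 swaps positions 1,2 -> [2 1 4 5 3]
Final permutation (position -> original strand): [2 1 4 5 3]
Closure components = cycle count of this permutation = 2.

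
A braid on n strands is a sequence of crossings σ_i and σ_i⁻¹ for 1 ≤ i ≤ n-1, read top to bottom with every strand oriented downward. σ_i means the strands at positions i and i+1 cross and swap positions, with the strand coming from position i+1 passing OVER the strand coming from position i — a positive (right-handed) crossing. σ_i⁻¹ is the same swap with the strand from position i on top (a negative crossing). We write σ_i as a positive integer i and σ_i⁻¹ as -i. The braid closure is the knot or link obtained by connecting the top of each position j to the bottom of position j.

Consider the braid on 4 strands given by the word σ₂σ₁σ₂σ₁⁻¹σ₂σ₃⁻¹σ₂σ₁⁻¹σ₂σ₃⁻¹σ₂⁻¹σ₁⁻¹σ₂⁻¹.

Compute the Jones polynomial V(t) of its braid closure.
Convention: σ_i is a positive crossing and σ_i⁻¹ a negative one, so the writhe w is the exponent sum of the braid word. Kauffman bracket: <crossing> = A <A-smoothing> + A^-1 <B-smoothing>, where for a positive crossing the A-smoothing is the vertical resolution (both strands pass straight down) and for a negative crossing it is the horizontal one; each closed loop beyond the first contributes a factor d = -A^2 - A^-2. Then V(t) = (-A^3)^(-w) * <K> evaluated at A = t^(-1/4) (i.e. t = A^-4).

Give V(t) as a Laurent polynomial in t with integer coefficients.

The presented braid s2 s1 s2 s1^-1 s2 s3^-1 s2 s1^-1 s2 s3^-1 s2^-1 s1^-1 s2^-1 on 4 strands reduces by inverse Markov moves (closure unchanged at each step):
  Deconjugate: the word is γ·β·γ⁻¹ with γ = s2 s1 (prefix) and γ⁻¹ = s1^-1 s2^-1 (suffix); strip both.
  Deconjugate: the word is γ·β·γ⁻¹ with γ = s2 (prefix) and γ⁻¹ = s2^-1 (suffix); strip both.
Reduced to β = s1^-1 s2 s3^-1 s2 s1^-1 s2 s3^-1 on 4 strands, 7 crossings.
Compute on β:
Braid: s1^-1 s2 s3^-1 s2 s1^-1 s2 s3^-1 on 4 strands, 7 crossings.
Writhe w = (#positive) - (#negative) = 3 - 4 = -1.
Enumerate smoothing states for the bracket polynomial. There are 2^7 = 128 states.
For each crossing: s=0 is the vertical smoothing, s=1 horizontal. Crossing k contributes A^(sign_k * (1 - 2*s_k)); loop factor d = -A^2 - A^-2.
Tabulate the states by total A-exponent and number of loops L (A-exp: L × count):
  A^7: L=4 ×1
  A^5: L=3 ×7
  A^3: L=2 ×19, L=4 ×2
  A^1: L=1 ×21, L=3 ×14
  A^-1: L=2 ×32, L=4 ×3
  A^-3: L=3 ×21
  A^-5: L=4 ×7
  A^-7: L=5 ×1
Each group contributes A^e * Σ count * d^(L-1):
Powers of d = -A^2 - A^-2: d^2 = A^4 + 2 + A^-4; d^3 = -A^6 - 3*A^2 - 3*A^-2 - A^-6; d^4 = A^8 + 4*A^4 + 6 + 4*A^-4 + A^-8.
  A^7 * (d^3) = -A^13 - 3*A^9 - 3*A^5 - A
  A^5 * (7*d^2) = 7*A^9 + 14*A^5 + 7*A
  A^3 * (19*d + 2*d^3) = -2*A^9 - 25*A^5 - 25*A - 2*A^-3
  A^1 * (21 + 14*d^2) = 14*A^5 + 49*A + 14*A^-3
  A^-1 * (32*d + 3*d^3) = -3*A^5 - 41*A - 41*A^-3 - 3*A^-7
  A^-3 * (21*d^2) = 21*A + 42*A^-3 + 21*A^-7
  A^-5 * (7*d^3) = -7*A - 21*A^-3 - 21*A^-7 - 7*A^-11
  A^-7 * (d^4) = A + 4*A^-3 + 6*A^-7 + 4*A^-11 + A^-15
Summing the groups: <K> = -A^13 + 2*A^9 - 3*A^5 + 4*A - 4*A^-3 + 3*A^-7 - 3*A^-11 + A^-15
Normalise by the writhe: (-A^3)^(-w) = (-A^3)^(1) = -A^3, so f(A) = -A^3 * <K> = A^16 - 2*A^12 + 3*A^8 - 4*A^4 + 4 - 3*A^-4 + 3*A^-8 - A^-12.
Substitute A = t^(-1/4), i.e. A^e → t^(-e/4): V(t) = -t^3 + 3*t^2 - 3*t + 4 - 4*t^-1 + 3*t^-2 - 2*t^-3 + t^-4

Answer: -t^3 + 3*t^2 - 3*t + 4 - 4*t^-1 + 3*t^-2 - 2*t^-3 + t^-4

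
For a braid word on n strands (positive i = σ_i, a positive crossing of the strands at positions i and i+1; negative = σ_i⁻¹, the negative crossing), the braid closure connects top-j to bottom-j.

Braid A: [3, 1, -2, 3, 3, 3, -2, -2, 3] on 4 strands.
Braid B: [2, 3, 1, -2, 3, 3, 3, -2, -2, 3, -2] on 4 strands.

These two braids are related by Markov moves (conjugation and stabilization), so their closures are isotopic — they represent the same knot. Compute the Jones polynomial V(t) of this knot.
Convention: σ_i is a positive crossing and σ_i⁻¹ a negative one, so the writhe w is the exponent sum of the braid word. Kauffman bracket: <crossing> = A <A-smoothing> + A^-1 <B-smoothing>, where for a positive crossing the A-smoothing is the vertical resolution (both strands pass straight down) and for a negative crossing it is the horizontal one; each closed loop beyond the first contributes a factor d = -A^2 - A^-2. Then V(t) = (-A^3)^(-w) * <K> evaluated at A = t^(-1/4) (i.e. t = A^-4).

Markov-equivalent braids have isotopic closures, hence identical knot invariants. Strip the Markov moves from each word to reach a common short braid β, then compute V(t) once on β.
Braid A: s3 s1 s2^-1 s3 s3 s3 s2^-1 s2^-1 s3 on 4 strands has no conjugating prefix/suffix or stabilization to strip; take β = s3 s1 s2^-1 s3 s3 s3 s2^-1 s2^-1 s3.
Braid B: s2 s3 s1 s2^-1 s3 s3 s3 s2^-1 s2^-1 s3 s2^-1 on 4 strands reduces by inverse Markov moves (closure unchanged at each step):
  Deconjugate: the word is γ·β·γ⁻¹ with γ = s2 (prefix) and γ⁻¹ = s2^-1 (suffix); strip both.
Reduced to β = s3 s1 s2^-1 s3 s3 s3 s2^-1 s2^-1 s3 on 4 strands, 9 crossings.
Both give the same β = s3 s1 s2^-1 s3 s3 s3 s2^-1 s2^-1 s3 on 4 strands, so one state sum suffices:
Braid: s3 s1 s2^-1 s3 s3 s3 s2^-1 s2^-1 s3 on 4 strands, 9 crossings.
Writhe w = (#positive) - (#negative) = 6 - 3 = 3.
Computing the Kauffman bracket via state sum. There are 2^9 = 512 states.
Each crossing splits two ways (0=vertical, 1=horizontal). The state's weight is A^(#A-smoothings - #B-smoothings) * d^(loops - 1).
Tabulate the states by total A-exponent and number of loops L (A-exp: L × count):
  A^9: L=5 ×1
  A^7: L=4 ×9
  A^5: L=3 ×32, L=5 ×4
  A^3: L=2 ×51, L=4 ×32, L=6 ×1
  A^1: L=1 ×27, L=3 ×81, L=5 ×18
  A^-1: L=2 ×53, L=4 ×67, L=6 ×6
  A^-3: L=3 ×50, L=5 ×33, L=7 ×1
  A^-5: L=4 ×27, L=6 ×9
  A^-7: L=5 ×8, L=7 ×1
  A^-9: L=6 ×1
Each group contributes A^e * Σ count * d^(L-1):
Powers of d = -A^2 - A^-2: d^2 = A^4 + 2 + A^-4; d^3 = -A^6 - 3*A^2 - 3*A^-2 - A^-6; d^4 = A^8 + 4*A^4 + 6 + 4*A^-4 + A^-8; d^5 = -A^10 - 5*A^6 - 10*A^2 - 10*A^-2 - 5*A^-6 - A^-10; d^6 = A^12 + 6*A^8 + 15*A^4 + 20 + 15*A^-4 + 6*A^-8 + A^-12.
  A^9 * (d^4) = A^17 + 4*A^13 + 6*A^9 + 4*A^5 + A
  A^7 * (9*d^3) = -9*A^13 - 27*A^9 - 27*A^5 - 9*A
  A^5 * (32*d^2 + 4*d^4) = 4*A^13 + 48*A^9 + 88*A^5 + 48*A + 4*A^-3
  A^3 * (51*d + 32*d^3 + d^5) = -A^13 - 37*A^9 - 157*A^5 - 157*A - 37*A^-3 - A^-7
  A^1 * (27 + 81*d^2 + 18*d^4) = 18*A^9 + 153*A^5 + 297*A + 153*A^-3 + 18*A^-7
  A^-1 * (53*d + 67*d^3 + 6*d^5) = -6*A^9 - 97*A^5 - 314*A - 314*A^-3 - 97*A^-7 - 6*A^-11
  A^-3 * (50*d^2 + 33*d^4 + d^6) = A^9 + 39*A^5 + 197*A + 318*A^-3 + 197*A^-7 + 39*A^-11 + A^-15
  A^-5 * (27*d^3 + 9*d^5) = -9*A^5 - 72*A - 171*A^-3 - 171*A^-7 - 72*A^-11 - 9*A^-15
  A^-7 * (8*d^4 + d^6) = A^5 + 14*A + 47*A^-3 + 68*A^-7 + 47*A^-11 + 14*A^-15 + A^-19
  A^-9 * (d^5) = -A - 5*A^-3 - 10*A^-7 - 10*A^-11 - 5*A^-15 - A^-19
Summing the groups: <K> = A^17 - 2*A^13 + 3*A^9 - 5*A^5 + 4*A - 5*A^-3 + 4*A^-7 - 2*A^-11 + A^-15
Normalise by the writhe: (-A^3)^(-w) = (-A^3)^(-3) = -A^-9, so f(A) = -A^-9 * <K> = -A^8 + 2*A^4 - 3 + 5*A^-4 - 4*A^-8 + 5*A^-12 - 4*A^-16 + 2*A^-20 - A^-24.
Substitute A = t^(-1/4), i.e. A^e → t^(-e/4): V(t) = -t^6 + 2*t^5 - 4*t^4 + 5*t^3 - 4*t^2 + 5*t - 3 + 2*t^-1 - t^-2

Answer: -t^6 + 2*t^5 - 4*t^4 + 5*t^3 - 4*t^2 + 5*t - 3 + 2*t^-1 - t^-2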